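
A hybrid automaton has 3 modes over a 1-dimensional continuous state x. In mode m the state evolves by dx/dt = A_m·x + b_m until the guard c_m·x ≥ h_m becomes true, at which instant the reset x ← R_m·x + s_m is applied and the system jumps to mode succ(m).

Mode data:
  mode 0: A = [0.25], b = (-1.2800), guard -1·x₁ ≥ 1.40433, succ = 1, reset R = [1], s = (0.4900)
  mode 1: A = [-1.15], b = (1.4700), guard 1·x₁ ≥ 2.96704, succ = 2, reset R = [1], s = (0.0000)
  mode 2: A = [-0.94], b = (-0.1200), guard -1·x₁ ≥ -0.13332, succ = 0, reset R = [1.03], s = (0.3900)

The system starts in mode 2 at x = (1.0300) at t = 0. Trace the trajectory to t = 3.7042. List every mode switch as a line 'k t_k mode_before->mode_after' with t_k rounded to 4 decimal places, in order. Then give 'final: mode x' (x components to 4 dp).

1 1.5848 2->0
2 2.9891 0->1
final: 1 0.3149

Mode 2: guard c·x = -0.1333 hit at Δt = 1.5848 (t = 1.5848), x⁻ = (0.1333) → reset → x⁺ = (0.5273), jump to mode 0
Mode 0: guard c·x = 1.4043 hit at Δt = 1.4043 (t = 2.9891), x⁻ = (-1.4043) → reset → x⁺ = (-0.9143), jump to mode 1
Mode 1: flow for 0.7151 to horizon, guard not reached → x = (0.3149)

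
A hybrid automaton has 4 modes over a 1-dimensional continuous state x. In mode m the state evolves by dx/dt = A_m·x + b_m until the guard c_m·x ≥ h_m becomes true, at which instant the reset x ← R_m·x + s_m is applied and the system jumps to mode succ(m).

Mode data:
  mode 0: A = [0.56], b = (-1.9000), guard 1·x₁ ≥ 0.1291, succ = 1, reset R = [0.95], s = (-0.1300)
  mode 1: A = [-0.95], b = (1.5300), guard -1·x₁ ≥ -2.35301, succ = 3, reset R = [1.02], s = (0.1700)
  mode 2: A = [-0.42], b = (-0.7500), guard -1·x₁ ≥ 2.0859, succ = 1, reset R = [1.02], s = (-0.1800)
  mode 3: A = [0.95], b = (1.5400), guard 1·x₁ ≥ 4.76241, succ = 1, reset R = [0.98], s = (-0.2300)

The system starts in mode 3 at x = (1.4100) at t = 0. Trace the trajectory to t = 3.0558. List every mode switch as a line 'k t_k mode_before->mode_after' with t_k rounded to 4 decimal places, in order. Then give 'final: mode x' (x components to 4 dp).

1 0.7840 3->1
2 2.1912 1->3
3 2.6341 3->1
final: 1 3.5041

Mode 3: guard c·x = 4.7624 hit at Δt = 0.7840 (t = 0.7840), x⁻ = (4.7624) → reset → x⁺ = (4.4372), jump to mode 1
Mode 1: guard c·x = -2.3530 hit at Δt = 1.4072 (t = 2.1912), x⁻ = (2.3530) → reset → x⁺ = (2.5701), jump to mode 3
Mode 3: guard c·x = 4.7624 hit at Δt = 0.4429 (t = 2.6341), x⁻ = (4.7624) → reset → x⁺ = (4.4372), jump to mode 1
Mode 1: flow for 0.4217 to horizon, guard not reached → x = (3.5041)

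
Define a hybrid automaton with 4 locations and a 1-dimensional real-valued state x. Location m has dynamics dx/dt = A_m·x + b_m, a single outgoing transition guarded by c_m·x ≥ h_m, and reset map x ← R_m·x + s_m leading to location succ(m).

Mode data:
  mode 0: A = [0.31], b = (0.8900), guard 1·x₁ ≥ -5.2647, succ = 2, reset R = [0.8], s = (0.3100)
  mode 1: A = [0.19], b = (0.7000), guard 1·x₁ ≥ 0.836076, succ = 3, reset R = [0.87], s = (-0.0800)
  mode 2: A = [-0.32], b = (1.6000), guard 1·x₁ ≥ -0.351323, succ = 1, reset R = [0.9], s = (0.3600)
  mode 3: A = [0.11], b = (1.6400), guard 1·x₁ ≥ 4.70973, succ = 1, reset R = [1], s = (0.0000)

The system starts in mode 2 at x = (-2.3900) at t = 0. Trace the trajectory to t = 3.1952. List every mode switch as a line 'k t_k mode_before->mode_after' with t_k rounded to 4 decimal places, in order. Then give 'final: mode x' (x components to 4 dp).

1 1.0087 2->1
2 2.0229 1->3
final: 3 2.7885

Mode 2: guard c·x = -0.3513 hit at Δt = 1.0087 (t = 1.0087), x⁻ = (-0.3513) → reset → x⁺ = (0.0438), jump to mode 1
Mode 1: guard c·x = 0.8361 hit at Δt = 1.0142 (t = 2.0229), x⁻ = (0.8361) → reset → x⁺ = (0.6474), jump to mode 3
Mode 3: flow for 1.1723 to horizon, guard not reached → x = (2.7885)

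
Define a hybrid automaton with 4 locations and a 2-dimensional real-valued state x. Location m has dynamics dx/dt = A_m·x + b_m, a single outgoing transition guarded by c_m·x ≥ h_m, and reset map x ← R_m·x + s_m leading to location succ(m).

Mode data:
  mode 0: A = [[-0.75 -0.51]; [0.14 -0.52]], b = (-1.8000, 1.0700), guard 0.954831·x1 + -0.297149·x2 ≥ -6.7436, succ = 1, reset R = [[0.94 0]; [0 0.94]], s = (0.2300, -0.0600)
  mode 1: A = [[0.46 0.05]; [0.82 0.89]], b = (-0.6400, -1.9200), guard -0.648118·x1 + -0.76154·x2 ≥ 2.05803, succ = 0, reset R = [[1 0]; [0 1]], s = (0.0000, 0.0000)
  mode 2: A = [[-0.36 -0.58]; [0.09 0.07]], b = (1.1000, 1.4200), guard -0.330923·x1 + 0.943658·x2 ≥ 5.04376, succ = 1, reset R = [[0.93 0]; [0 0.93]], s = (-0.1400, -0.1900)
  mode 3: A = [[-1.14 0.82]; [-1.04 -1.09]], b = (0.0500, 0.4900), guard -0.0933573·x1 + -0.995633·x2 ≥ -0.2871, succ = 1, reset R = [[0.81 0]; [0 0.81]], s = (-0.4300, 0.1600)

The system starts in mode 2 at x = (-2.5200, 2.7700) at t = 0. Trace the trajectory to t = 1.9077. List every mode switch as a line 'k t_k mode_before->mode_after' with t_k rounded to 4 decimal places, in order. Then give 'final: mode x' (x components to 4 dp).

1 1.1439 2->1
final: 1 -4.0857 2.7789

Mode 2: guard c·x = 5.0438 hit at Δt = 1.1439 (t = 1.1439), x⁻ = (-2.6200, 4.4261) → reset → x⁺ = (-2.5766, 3.9263), jump to mode 1
Mode 1: flow for 0.7638 to horizon, guard not reached → x = (-4.0857, 2.7789)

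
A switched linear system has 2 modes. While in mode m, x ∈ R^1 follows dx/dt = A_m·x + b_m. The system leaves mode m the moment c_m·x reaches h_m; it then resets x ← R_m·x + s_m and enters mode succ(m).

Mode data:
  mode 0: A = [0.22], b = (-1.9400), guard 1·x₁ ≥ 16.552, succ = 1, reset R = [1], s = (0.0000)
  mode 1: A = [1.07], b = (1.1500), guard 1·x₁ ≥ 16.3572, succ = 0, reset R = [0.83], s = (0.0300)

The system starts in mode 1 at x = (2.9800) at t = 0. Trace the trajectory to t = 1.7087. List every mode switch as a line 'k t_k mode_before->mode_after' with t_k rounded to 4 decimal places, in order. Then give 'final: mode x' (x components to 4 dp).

Mode 1: guard c·x = 16.3572 hit at Δt = 1.3630 (t = 1.3630), x⁻ = (16.3572) → reset → x⁺ = (13.6065), jump to mode 0
Mode 0: flow for 0.3457 to horizon, guard not reached → x = (13.9848)

1 1.3630 1->0
final: 0 13.9848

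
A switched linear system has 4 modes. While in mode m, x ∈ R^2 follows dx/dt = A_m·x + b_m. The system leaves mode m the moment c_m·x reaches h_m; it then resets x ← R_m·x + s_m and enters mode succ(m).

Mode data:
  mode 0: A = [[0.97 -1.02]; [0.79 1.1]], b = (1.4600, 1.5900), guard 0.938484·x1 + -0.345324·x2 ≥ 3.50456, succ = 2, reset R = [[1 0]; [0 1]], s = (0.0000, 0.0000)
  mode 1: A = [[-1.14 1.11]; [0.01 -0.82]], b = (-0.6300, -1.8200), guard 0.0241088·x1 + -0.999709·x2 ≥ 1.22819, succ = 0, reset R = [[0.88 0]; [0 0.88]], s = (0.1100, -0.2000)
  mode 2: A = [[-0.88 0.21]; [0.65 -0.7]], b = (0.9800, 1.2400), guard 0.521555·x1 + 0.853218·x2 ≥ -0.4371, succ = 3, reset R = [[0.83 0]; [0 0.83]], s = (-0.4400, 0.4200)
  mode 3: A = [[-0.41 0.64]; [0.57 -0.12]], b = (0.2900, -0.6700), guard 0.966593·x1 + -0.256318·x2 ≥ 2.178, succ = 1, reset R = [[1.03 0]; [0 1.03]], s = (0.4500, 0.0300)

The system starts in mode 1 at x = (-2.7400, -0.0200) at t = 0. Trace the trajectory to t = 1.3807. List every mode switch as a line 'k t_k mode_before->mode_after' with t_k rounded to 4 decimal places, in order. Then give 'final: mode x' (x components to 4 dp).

1 1.0095 1->0
final: 0 -0.7887 -1.6872

Mode 1: guard c·x = 1.2282 hit at Δt = 1.0095 (t = 1.0095), x⁻ = (-1.8081, -1.2722) → reset → x⁺ = (-1.4811, -1.3195), jump to mode 0
Mode 0: flow for 0.3712 to horizon, guard not reached → x = (-0.7887, -1.6872)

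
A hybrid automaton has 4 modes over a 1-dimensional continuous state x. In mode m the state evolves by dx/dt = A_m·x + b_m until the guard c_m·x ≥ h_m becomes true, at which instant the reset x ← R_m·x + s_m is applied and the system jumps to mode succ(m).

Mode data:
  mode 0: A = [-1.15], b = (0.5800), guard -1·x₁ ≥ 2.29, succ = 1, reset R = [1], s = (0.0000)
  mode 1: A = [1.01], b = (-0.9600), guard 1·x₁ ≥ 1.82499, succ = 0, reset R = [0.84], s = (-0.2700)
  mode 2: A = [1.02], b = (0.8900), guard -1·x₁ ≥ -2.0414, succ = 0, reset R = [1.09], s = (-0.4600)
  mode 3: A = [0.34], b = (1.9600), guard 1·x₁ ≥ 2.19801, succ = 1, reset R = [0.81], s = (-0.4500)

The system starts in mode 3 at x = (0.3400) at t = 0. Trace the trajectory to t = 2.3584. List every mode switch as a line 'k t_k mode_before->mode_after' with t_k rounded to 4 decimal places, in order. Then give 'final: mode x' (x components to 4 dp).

1 0.7815 3->1
2 1.6070 1->0
final: 0 0.8241

Mode 3: guard c·x = 2.1980 hit at Δt = 0.7815 (t = 0.7815), x⁻ = (2.1980) → reset → x⁺ = (1.3304), jump to mode 1
Mode 1: guard c·x = 1.8250 hit at Δt = 0.8255 (t = 1.6070), x⁻ = (1.8250) → reset → x⁺ = (1.2630), jump to mode 0
Mode 0: flow for 0.7514 to horizon, guard not reached → x = (0.8241)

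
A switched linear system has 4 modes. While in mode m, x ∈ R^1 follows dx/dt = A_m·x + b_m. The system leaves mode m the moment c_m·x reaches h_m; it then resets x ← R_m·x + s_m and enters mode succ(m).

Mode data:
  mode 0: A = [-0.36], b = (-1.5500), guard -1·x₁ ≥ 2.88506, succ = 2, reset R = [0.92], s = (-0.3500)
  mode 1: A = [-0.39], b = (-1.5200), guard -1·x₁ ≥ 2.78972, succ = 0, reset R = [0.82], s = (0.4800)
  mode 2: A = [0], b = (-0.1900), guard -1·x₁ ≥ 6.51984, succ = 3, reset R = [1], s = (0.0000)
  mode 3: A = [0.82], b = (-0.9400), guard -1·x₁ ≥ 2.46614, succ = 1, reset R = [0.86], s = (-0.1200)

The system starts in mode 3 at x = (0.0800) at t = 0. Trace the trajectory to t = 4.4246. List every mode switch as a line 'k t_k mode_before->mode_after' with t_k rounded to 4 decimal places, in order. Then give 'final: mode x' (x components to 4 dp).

Mode 3: guard c·x = 2.4661 hit at Δt = 1.4880 (t = 1.4880), x⁻ = (-2.4661) → reset → x⁺ = (-2.2409), jump to mode 1
Mode 1: guard c·x = 2.7897 hit at Δt = 1.0319 (t = 2.5199), x⁻ = (-2.7897) → reset → x⁺ = (-1.8076), jump to mode 0
Mode 0: guard c·x = 2.8851 hit at Δt = 1.5680 (t = 4.0879), x⁻ = (-2.8851) → reset → x⁺ = (-3.0043), jump to mode 2
Mode 2: flow for 0.3367 to horizon, guard not reached → x = (-3.0682)

1 1.4880 3->1
2 2.5199 1->0
3 4.0879 0->2
final: 2 -3.0682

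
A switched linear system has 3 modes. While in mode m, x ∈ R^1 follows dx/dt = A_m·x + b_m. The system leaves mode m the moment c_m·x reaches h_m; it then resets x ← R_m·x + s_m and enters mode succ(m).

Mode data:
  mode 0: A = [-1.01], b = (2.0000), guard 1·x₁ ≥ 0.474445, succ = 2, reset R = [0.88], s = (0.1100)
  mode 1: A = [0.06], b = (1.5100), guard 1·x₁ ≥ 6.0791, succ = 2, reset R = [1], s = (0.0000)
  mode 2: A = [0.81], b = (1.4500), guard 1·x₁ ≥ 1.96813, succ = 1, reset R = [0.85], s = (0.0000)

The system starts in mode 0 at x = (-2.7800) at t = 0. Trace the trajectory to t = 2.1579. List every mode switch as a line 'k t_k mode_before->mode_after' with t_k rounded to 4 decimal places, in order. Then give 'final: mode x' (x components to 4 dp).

1 1.1396 0->2
2 1.7364 2->1
final: 1 2.3603

Mode 0: guard c·x = 0.4744 hit at Δt = 1.1396 (t = 1.1396), x⁻ = (0.4744) → reset → x⁺ = (0.5275), jump to mode 2
Mode 2: guard c·x = 1.9681 hit at Δt = 0.5968 (t = 1.7364), x⁻ = (1.9681) → reset → x⁺ = (1.6729), jump to mode 1
Mode 1: flow for 0.4215 to horizon, guard not reached → x = (2.3603)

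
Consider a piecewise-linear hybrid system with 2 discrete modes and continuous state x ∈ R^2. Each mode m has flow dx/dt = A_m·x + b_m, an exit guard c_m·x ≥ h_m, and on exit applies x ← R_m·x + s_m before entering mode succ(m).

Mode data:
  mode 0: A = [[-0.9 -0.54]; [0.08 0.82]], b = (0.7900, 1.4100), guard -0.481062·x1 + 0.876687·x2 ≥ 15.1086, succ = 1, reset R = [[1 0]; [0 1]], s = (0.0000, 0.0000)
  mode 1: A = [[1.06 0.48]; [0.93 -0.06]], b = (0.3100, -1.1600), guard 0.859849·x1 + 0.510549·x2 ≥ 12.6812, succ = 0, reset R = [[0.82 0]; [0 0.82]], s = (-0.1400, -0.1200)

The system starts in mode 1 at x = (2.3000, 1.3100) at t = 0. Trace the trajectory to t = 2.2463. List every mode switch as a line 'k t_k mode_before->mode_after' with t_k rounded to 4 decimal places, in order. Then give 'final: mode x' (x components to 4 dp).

1 1.1599 1->0
final: 0 0.2818 14.6869

Mode 1: guard c·x = 12.6812 hit at Δt = 1.1599 (t = 1.1599), x⁻ = (11.2441, 5.9014) → reset → x⁺ = (9.0802, 4.7191), jump to mode 0
Mode 0: flow for 1.0864 to horizon, guard not reached → x = (0.2818, 14.6869)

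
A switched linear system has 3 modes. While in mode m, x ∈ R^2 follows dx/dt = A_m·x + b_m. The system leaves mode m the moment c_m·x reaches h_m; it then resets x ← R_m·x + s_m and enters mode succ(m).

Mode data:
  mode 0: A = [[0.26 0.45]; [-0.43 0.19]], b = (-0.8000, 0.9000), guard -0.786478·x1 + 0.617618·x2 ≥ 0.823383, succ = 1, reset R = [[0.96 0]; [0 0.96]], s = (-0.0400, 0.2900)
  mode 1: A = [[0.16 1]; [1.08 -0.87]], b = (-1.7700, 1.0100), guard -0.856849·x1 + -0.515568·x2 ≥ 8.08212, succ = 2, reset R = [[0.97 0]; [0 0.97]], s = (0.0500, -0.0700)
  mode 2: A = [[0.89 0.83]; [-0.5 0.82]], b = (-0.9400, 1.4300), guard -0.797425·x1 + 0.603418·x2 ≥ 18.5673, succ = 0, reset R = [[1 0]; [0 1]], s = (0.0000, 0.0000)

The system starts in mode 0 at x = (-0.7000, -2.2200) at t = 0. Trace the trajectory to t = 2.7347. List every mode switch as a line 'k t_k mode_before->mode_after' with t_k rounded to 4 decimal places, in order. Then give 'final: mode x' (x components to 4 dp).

1 0.7180 0->1
2 1.9097 1->2
final: 2 -17.7388 1.6287

Mode 0: guard c·x = 0.8234 hit at Δt = 0.7180 (t = 0.7180), x⁻ = (-2.1372, -1.3883) → reset → x⁺ = (-2.0917, -1.0428), jump to mode 1
Mode 1: guard c·x = 8.0821 hit at Δt = 1.1917 (t = 1.9097), x⁻ = (-7.3319, -3.4909) → reset → x⁺ = (-7.0619, -3.4562), jump to mode 2
Mode 2: flow for 0.8250 to horizon, guard not reached → x = (-17.7388, 1.6287)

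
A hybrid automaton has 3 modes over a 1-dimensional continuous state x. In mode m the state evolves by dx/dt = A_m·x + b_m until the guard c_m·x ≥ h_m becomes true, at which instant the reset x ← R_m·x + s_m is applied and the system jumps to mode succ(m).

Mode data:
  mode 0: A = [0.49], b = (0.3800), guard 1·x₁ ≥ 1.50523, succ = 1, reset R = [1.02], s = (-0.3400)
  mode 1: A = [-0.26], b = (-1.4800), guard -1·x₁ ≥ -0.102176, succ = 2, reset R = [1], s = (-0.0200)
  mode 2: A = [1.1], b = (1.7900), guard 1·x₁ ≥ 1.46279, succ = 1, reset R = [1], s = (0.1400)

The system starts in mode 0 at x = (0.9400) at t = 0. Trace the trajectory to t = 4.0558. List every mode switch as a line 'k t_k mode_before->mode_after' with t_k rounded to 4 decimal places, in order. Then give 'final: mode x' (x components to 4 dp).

Mode 0: guard c·x = 1.5052 hit at Δt = 0.5812 (t = 0.5812), x⁻ = (1.5052) → reset → x⁺ = (1.1953), jump to mode 1
Mode 1: guard c·x = -0.1022 hit at Δt = 0.6647 (t = 1.2459), x⁻ = (0.1022) → reset → x⁺ = (0.0822), jump to mode 2
Mode 2: guard c·x = 1.4628 hit at Δt = 0.5382 (t = 1.7841), x⁻ = (1.4628) → reset → x⁺ = (1.6028), jump to mode 1
Mode 1: guard c·x = -0.1022 hit at Δt = 0.8858 (t = 2.6699), x⁻ = (0.1022) → reset → x⁺ = (0.0822), jump to mode 2
Mode 2: guard c·x = 1.4628 hit at Δt = 0.5382 (t = 3.2081), x⁻ = (1.4628) → reset → x⁺ = (1.6028), jump to mode 1
Mode 1: flow for 0.8477 to horizon, guard not reached → x = (0.1597)

1 0.5812 0->1
2 1.2459 1->2
3 1.7841 2->1
4 2.6699 1->2
5 3.2081 2->1
final: 1 0.1597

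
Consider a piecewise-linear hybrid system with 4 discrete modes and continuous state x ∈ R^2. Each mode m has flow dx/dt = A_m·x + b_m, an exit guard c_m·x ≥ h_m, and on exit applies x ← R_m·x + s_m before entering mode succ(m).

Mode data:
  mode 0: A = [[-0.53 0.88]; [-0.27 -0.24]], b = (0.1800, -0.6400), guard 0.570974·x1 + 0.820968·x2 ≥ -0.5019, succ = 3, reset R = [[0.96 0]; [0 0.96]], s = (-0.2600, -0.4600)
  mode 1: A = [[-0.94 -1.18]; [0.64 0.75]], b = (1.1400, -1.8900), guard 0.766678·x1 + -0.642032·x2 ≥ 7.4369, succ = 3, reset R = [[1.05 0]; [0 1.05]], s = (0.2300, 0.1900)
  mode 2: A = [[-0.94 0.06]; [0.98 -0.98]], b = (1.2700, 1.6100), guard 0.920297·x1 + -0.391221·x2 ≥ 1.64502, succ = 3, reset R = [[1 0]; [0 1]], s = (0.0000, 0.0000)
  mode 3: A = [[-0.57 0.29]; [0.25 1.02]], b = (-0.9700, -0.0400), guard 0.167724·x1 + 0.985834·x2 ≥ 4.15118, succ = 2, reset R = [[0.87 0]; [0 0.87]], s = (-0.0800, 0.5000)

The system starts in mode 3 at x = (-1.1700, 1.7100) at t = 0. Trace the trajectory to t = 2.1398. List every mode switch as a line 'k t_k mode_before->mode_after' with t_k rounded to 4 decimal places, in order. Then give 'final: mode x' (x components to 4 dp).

1 1.0286 3->2
final: 2 0.7470 2.7066

Mode 3: guard c·x = 4.1512 hit at Δt = 1.0286 (t = 1.0286), x⁻ = (-0.7477, 4.3380) → reset → x⁺ = (-0.7305, 4.2741), jump to mode 2
Mode 2: flow for 1.1112 to horizon, guard not reached → x = (0.7470, 2.7066)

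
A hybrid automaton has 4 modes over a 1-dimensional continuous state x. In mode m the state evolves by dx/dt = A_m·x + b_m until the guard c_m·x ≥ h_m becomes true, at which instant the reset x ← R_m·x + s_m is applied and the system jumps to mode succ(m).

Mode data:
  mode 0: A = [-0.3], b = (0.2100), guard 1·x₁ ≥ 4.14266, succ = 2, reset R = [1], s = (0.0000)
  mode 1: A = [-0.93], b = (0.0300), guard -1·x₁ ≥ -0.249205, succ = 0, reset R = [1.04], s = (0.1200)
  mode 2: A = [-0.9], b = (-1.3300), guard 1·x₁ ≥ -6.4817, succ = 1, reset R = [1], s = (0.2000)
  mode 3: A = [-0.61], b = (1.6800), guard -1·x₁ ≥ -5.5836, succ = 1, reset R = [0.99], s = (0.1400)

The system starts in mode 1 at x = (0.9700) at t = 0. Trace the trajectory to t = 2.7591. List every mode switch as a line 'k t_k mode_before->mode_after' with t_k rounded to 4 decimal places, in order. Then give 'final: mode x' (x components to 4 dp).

1 1.5740 1->0
final: 0 0.4752

Mode 1: guard c·x = -0.2492 hit at Δt = 1.5740 (t = 1.5740), x⁻ = (0.2492) → reset → x⁺ = (0.3792), jump to mode 0
Mode 0: flow for 1.1851 to horizon, guard not reached → x = (0.4752)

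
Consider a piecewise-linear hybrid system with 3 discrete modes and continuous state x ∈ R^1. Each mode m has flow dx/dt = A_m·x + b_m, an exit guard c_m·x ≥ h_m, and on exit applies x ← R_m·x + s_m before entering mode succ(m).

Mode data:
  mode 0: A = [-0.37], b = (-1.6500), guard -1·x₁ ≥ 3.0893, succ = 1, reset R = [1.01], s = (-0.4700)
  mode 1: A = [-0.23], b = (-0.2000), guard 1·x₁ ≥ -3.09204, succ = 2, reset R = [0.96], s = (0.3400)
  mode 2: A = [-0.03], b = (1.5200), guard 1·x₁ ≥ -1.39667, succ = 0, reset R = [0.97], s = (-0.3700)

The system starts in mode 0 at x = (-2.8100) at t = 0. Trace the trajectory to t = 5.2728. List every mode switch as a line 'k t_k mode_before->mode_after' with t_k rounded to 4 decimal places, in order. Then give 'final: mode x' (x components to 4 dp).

Mode 0: guard c·x = 3.0893 hit at Δt = 0.5014 (t = 0.5014), x⁻ = (-3.0893) → reset → x⁺ = (-3.5902), jump to mode 1
Mode 1: guard c·x = -3.0920 hit at Δt = 0.8793 (t = 1.3807), x⁻ = (-3.0920) → reset → x⁺ = (-2.6284), jump to mode 2
Mode 2: guard c·x = -1.3967 hit at Δt = 0.7794 (t = 2.1601), x⁻ = (-1.3967) → reset → x⁺ = (-1.7248), jump to mode 0
Mode 0: guard c·x = 3.0893 hit at Δt = 1.8678 (t = 4.0279), x⁻ = (-3.0893) → reset → x⁺ = (-3.5902), jump to mode 1
Mode 1: guard c·x = -3.0920 hit at Δt = 0.8793 (t = 4.9072), x⁻ = (-3.0920) → reset → x⁺ = (-2.6284), jump to mode 2
Mode 2: flow for 0.3656 to horizon, guard not reached → x = (-2.0471)

1 0.5014 0->1
2 1.3807 1->2
3 2.1601 2->0
4 4.0279 0->1
5 4.9072 1->2
final: 2 -2.0471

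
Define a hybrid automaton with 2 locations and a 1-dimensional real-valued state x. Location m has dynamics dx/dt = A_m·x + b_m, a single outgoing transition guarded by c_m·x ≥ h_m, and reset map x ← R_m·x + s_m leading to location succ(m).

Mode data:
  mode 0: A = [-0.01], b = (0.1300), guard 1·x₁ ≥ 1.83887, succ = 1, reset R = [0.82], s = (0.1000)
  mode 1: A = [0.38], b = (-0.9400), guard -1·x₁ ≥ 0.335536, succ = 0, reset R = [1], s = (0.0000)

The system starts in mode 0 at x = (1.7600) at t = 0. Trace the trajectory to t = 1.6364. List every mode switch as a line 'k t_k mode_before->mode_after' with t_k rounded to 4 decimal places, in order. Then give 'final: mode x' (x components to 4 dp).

Mode 0: guard c·x = 1.8389 hit at Δt = 0.7042 (t = 0.7042), x⁻ = (1.8389) → reset → x⁺ = (1.6079), jump to mode 1
Mode 1: flow for 0.9322 to horizon, guard not reached → x = (1.2398)

1 0.7042 0->1
final: 1 1.2398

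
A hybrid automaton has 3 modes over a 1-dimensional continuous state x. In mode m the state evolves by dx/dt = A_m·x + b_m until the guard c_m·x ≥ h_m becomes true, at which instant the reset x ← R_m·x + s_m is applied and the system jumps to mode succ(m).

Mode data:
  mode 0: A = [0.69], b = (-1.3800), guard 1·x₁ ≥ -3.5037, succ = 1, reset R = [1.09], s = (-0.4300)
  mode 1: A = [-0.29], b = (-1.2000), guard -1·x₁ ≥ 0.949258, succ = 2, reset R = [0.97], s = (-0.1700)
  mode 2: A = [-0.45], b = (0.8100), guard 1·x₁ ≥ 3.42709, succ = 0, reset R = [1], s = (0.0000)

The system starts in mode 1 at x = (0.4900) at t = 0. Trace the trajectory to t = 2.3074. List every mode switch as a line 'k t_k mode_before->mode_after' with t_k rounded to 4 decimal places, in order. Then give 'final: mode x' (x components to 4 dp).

Mode 1: guard c·x = 0.9493 hit at Δt = 1.2845 (t = 1.2845), x⁻ = (-0.9493) → reset → x⁺ = (-1.0908), jump to mode 2
Mode 2: flow for 1.0229 to horizon, guard not reached → x = (-0.0243)

1 1.2845 1->2
final: 2 -0.0243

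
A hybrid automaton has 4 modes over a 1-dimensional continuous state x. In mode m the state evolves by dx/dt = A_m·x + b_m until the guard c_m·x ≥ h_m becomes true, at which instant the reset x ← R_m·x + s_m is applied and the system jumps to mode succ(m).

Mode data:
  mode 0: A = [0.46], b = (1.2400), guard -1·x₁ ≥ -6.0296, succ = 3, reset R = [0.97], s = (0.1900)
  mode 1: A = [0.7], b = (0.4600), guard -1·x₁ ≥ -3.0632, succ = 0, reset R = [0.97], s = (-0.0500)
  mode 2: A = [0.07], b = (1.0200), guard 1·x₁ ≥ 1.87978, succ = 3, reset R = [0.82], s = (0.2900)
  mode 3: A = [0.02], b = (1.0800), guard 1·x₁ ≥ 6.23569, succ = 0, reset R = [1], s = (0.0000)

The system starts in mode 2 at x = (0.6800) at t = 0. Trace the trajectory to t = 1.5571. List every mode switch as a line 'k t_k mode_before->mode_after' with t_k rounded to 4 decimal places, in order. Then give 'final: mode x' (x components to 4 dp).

Mode 2: guard c·x = 1.8798 hit at Δt = 1.0818 (t = 1.0818), x⁻ = (1.8798) → reset → x⁺ = (1.8314), jump to mode 3
Mode 3: flow for 0.4753 to horizon, guard not reached → x = (2.3647)

1 1.0818 2->3
final: 3 2.3647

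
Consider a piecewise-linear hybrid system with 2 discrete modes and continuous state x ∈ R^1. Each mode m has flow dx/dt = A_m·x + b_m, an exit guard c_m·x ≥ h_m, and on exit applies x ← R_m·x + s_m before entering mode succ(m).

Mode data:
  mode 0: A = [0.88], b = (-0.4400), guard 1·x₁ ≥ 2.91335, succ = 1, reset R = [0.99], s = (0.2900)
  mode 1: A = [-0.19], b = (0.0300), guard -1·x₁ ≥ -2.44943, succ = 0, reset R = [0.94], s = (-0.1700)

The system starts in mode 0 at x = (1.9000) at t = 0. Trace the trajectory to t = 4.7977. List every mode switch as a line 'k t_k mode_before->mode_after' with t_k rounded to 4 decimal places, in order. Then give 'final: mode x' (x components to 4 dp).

Mode 0: guard c·x = 2.9133 hit at Δt = 0.6188 (t = 0.6188), x⁻ = (2.9133) → reset → x⁺ = (3.1742), jump to mode 1
Mode 1: guard c·x = -2.4494 hit at Δt = 1.4464 (t = 2.0652), x⁻ = (2.4494) → reset → x⁺ = (2.1325), jump to mode 0
Mode 0: guard c·x = 2.9133 hit at Δt = 0.4442 (t = 2.5094), x⁻ = (2.9133) → reset → x⁺ = (3.1742), jump to mode 1
Mode 1: guard c·x = -2.4494 hit at Δt = 1.4464 (t = 3.9558), x⁻ = (2.4494) → reset → x⁺ = (2.1325), jump to mode 0
Mode 0: guard c·x = 2.9133 hit at Δt = 0.4442 (t = 4.4001), x⁻ = (2.9133) → reset → x⁺ = (3.1742), jump to mode 1
Mode 1: flow for 0.3976 to horizon, guard not reached → x = (2.9547)

1 0.6188 0->1
2 2.0652 1->0
3 2.5094 0->1
4 3.9558 1->0
5 4.4001 0->1
final: 1 2.9547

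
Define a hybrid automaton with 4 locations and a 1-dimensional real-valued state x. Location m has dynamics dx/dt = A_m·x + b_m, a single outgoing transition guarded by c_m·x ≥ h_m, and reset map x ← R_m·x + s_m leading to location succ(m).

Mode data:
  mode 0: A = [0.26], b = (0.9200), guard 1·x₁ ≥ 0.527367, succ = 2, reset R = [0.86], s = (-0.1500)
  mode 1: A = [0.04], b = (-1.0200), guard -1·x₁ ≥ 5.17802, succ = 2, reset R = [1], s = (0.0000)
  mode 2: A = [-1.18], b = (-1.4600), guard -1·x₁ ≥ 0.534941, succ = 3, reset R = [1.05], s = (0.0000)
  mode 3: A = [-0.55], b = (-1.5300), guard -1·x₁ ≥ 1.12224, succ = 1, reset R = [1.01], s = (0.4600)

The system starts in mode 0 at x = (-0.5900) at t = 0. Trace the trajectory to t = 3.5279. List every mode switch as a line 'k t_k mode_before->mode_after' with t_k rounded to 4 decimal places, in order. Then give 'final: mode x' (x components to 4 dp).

Mode 0: guard c·x = 0.5274 hit at Δt = 1.2359 (t = 1.2359), x⁻ = (0.5274) → reset → x⁺ = (0.3035), jump to mode 2
Mode 2: guard c·x = 0.5349 hit at Δt = 0.6658 (t = 1.9017), x⁻ = (-0.5349) → reset → x⁺ = (-0.5617), jump to mode 3
Mode 3: guard c·x = 1.1222 hit at Δt = 0.5291 (t = 2.4308), x⁻ = (-1.1222) → reset → x⁺ = (-0.6735), jump to mode 1
Mode 1: flow for 1.0971 to horizon, guard not reached → x = (-1.8476)

1 1.2359 0->2
2 1.9017 2->3
3 2.4308 3->1
final: 1 -1.8476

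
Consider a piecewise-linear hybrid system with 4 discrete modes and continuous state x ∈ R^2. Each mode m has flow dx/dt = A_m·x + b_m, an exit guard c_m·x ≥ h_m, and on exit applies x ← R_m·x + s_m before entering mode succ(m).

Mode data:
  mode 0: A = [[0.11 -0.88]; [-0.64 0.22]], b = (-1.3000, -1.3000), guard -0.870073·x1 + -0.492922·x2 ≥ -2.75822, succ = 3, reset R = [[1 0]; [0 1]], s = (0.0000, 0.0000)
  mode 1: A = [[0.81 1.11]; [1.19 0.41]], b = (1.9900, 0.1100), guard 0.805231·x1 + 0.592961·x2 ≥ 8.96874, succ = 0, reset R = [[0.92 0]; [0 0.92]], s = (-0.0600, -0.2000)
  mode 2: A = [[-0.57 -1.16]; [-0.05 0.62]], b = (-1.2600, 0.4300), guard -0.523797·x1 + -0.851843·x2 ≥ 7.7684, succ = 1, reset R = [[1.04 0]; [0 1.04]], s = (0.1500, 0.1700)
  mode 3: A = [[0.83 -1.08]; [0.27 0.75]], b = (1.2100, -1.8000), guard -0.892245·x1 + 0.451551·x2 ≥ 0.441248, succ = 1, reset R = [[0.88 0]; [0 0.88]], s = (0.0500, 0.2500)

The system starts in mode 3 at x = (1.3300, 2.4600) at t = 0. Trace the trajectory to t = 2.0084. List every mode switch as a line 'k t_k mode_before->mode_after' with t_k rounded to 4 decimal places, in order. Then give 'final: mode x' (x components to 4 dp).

Mode 3: guard c·x = 0.4412 hit at Δt = 0.6563 (t = 0.6563), x⁻ = (0.9055, 2.7665) → reset → x⁺ = (0.8469, 2.6845), jump to mode 1
Mode 1: guard c·x = 8.9687 hit at Δt = 0.6267 (t = 1.2830), x⁻ = (6.5553, 6.2234) → reset → x⁺ = (5.9709, 5.5255), jump to mode 0
Mode 0: flow for 0.7254 to horizon, guard not reached → x = (2.6012, 3.3267)

1 0.6563 3->1
2 1.2830 1->0
final: 0 2.6012 3.3267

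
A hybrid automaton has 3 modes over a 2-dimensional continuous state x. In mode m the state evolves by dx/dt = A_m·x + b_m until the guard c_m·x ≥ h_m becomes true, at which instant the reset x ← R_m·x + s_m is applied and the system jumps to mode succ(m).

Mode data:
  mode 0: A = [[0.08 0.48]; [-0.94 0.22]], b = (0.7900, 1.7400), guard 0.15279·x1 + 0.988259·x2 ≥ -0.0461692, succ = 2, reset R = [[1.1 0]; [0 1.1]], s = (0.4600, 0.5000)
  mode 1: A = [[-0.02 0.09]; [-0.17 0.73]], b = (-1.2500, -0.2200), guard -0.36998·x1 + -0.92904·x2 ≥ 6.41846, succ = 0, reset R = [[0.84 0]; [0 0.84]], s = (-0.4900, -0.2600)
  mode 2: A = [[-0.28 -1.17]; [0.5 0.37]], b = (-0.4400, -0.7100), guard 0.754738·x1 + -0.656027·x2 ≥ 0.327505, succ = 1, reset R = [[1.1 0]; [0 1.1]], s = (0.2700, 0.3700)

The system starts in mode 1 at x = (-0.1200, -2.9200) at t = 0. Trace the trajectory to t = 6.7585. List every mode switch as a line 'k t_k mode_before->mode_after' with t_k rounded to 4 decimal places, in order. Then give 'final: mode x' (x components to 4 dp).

1 1.0066 1->0
2 2.5348 0->2
3 3.9714 2->1
4 5.3379 1->0
5 6.4233 0->2
final: 2 -4.1735 0.3119

Mode 1: guard c·x = 6.4185 hit at Δt = 1.0066 (t = 1.0066), x⁻ = (-1.7573, -6.2089) → reset → x⁺ = (-1.9661, -5.4755), jump to mode 0
Mode 0: guard c·x = -0.0462 hit at Δt = 1.5282 (t = 2.5348), x⁻ = (-3.1984, 0.4478) → reset → x⁺ = (-3.0582, 0.9925), jump to mode 2
Mode 2: guard c·x = 0.3275 hit at Δt = 1.4366 (t = 3.9714), x⁻ = (-1.5777, -2.3143) → reset → x⁺ = (-1.4655, -2.1758), jump to mode 1
Mode 1: guard c·x = 6.4185 hit at Δt = 1.3665 (t = 5.3379), x⁻ = (-3.5491, -5.4953) → reset → x⁺ = (-3.4712, -4.8761), jump to mode 0
Mode 0: guard c·x = -0.0462 hit at Δt = 1.0855 (t = 6.4233), x⁻ = (-4.1694, 0.5979) → reset → x⁺ = (-4.1263, 1.1577), jump to mode 2
Mode 2: flow for 0.3352 to horizon, guard not reached → x = (-4.1735, 0.3119)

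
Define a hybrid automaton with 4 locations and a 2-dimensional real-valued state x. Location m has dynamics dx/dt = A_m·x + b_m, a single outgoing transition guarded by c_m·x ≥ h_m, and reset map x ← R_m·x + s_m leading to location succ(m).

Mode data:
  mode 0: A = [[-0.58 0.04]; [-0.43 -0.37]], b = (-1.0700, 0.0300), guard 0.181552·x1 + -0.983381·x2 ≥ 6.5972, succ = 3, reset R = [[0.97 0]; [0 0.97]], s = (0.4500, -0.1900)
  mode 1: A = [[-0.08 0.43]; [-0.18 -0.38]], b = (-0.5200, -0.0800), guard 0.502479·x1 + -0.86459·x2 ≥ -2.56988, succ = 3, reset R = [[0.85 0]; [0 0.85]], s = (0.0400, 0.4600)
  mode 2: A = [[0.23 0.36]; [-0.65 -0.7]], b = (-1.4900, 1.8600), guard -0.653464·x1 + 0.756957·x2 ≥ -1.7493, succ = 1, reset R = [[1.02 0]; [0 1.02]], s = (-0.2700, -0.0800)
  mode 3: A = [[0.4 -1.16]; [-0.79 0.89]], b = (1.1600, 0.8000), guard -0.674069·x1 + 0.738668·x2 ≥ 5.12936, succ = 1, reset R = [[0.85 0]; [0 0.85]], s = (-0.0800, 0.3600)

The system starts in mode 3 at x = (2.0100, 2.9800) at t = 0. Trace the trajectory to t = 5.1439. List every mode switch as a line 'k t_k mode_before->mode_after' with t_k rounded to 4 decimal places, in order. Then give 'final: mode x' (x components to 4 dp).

Mode 3: guard c·x = 5.1294 hit at Δt = 0.8351 (t = 0.8351), x⁻ = (-0.8230, 6.1930) → reset → x⁺ = (-0.7796, 5.6241), jump to mode 1
Mode 1: guard c·x = -2.5699 hit at Δt = 1.1789 (t = 2.0140), x⁻ = (0.8752, 3.4810) → reset → x⁺ = (0.7839, 3.4188), jump to mode 3
Mode 3: guard c·x = 5.1294 hit at Δt = 0.4969 (t = 2.5109), x⁻ = (-1.2298, 5.8218) → reset → x⁺ = (-1.1254, 5.3085), jump to mode 1
Mode 1: guard c·x = -2.5699 hit at Δt = 1.2360 (t = 3.7469), x⁻ = (0.5043, 3.2655) → reset → x⁺ = (0.4687, 3.2357), jump to mode 3
Mode 3: guard c·x = 5.1294 hit at Δt = 0.4874 (t = 4.2343), x⁻ = (-1.4541, 5.6171) → reset → x⁺ = (-1.3160, 5.1346), jump to mode 1
Mode 1: flow for 0.9096 to horizon, guard not reached → x = (-0.0352, 3.6532)

1 0.8351 3->1
2 2.0140 1->3
3 2.5109 3->1
4 3.7469 1->3
5 4.2343 3->1
final: 1 -0.0352 3.6532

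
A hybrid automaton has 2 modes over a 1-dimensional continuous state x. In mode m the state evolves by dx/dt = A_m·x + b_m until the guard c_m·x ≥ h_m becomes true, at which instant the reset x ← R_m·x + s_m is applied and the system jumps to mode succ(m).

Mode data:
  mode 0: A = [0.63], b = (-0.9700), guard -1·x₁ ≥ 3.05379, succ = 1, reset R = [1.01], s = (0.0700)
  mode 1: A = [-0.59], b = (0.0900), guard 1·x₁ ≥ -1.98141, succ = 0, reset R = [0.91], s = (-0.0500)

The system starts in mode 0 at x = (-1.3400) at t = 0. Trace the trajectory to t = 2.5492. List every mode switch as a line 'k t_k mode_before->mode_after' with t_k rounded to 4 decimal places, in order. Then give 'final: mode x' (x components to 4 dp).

1 0.7412 0->1
2 1.4103 1->0
3 1.8912 0->1
final: 1 -1.9955

Mode 0: guard c·x = 3.0538 hit at Δt = 0.7412 (t = 0.7412), x⁻ = (-3.0538) → reset → x⁺ = (-3.0143), jump to mode 1
Mode 1: guard c·x = -1.9814 hit at Δt = 0.6691 (t = 1.4103), x⁻ = (-1.9814) → reset → x⁺ = (-1.8531), jump to mode 0
Mode 0: guard c·x = 3.0538 hit at Δt = 0.4809 (t = 1.8912), x⁻ = (-3.0538) → reset → x⁺ = (-3.0143), jump to mode 1
Mode 1: flow for 0.6580 to horizon, guard not reached → x = (-1.9955)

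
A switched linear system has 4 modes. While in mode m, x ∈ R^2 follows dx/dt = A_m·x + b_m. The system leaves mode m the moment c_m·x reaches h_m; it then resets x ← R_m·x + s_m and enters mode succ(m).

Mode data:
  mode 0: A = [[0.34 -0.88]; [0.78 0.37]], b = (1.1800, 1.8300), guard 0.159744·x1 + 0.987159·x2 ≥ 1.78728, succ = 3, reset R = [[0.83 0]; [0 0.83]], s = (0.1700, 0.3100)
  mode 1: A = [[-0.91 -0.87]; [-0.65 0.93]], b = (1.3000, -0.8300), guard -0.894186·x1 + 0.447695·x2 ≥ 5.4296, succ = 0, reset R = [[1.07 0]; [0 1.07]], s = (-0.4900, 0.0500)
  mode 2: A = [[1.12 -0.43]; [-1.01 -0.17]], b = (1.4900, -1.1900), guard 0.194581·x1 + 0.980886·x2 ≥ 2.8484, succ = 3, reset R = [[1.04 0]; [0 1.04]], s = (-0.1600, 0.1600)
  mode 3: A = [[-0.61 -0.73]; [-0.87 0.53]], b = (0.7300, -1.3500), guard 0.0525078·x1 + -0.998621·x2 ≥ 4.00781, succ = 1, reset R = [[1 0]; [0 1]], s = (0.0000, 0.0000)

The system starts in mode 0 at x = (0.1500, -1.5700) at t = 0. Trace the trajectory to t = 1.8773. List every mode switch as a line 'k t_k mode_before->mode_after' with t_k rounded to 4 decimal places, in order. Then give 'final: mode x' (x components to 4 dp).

Mode 0: guard c·x = 1.7873 hit at Δt = 1.0856 (t = 1.0856), x⁻ = (2.2352, 1.4488) → reset → x⁺ = (2.0252, 1.5125), jump to mode 3
Mode 3: flow for 0.7917 to horizon, guard not reached → x = (1.4821, -0.4456)

1 1.0856 0->3
final: 3 1.4821 -0.4456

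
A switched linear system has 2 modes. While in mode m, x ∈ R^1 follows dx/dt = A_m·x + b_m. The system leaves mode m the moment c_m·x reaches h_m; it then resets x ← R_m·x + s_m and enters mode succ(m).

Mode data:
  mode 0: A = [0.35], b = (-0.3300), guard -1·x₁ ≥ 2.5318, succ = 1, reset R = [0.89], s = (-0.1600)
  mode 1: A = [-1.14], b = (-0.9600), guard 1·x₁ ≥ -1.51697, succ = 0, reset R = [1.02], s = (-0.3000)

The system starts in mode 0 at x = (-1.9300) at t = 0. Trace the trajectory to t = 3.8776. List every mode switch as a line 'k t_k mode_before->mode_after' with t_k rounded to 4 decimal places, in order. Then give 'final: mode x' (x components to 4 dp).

Mode 0: guard c·x = 2.5318 hit at Δt = 0.5434 (t = 0.5434), x⁻ = (-2.5318) → reset → x⁺ = (-2.4133), jump to mode 1
Mode 1: guard c·x = -1.5170 hit at Δt = 0.7413 (t = 1.2847), x⁻ = (-1.5170) → reset → x⁺ = (-1.8473), jump to mode 0
Mode 0: guard c·x = 2.5318 hit at Δt = 0.6268 (t = 1.9115), x⁻ = (-2.5318) → reset → x⁺ = (-2.4133), jump to mode 1
Mode 1: guard c·x = -1.5170 hit at Δt = 0.7413 (t = 2.6528), x⁻ = (-1.5170) → reset → x⁺ = (-1.8473), jump to mode 0
Mode 0: guard c·x = 2.5318 hit at Δt = 0.6268 (t = 3.2797), x⁻ = (-2.5318) → reset → x⁺ = (-2.4133), jump to mode 1
Mode 1: flow for 0.5979 to horizon, guard not reached → x = (-1.6368)

1 0.5434 0->1
2 1.2847 1->0
3 1.9115 0->1
4 2.6528 1->0
5 3.2797 0->1
final: 1 -1.6368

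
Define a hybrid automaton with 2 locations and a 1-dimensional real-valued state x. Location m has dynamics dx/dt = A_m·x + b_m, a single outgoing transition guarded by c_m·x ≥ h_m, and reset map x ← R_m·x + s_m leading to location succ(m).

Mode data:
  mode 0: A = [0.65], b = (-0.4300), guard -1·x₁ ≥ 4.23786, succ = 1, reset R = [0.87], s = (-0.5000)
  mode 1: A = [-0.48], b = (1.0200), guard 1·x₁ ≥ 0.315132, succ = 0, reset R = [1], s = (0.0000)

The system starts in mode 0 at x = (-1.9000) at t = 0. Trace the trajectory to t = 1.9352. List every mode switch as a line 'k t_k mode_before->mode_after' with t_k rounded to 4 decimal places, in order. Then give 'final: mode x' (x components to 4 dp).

1 0.9977 0->1
final: 1 -1.8997

Mode 0: guard c·x = 4.2379 hit at Δt = 0.9977 (t = 0.9977), x⁻ = (-4.2379) → reset → x⁺ = (-4.1869), jump to mode 1
Mode 1: flow for 0.9375 to horizon, guard not reached → x = (-1.8997)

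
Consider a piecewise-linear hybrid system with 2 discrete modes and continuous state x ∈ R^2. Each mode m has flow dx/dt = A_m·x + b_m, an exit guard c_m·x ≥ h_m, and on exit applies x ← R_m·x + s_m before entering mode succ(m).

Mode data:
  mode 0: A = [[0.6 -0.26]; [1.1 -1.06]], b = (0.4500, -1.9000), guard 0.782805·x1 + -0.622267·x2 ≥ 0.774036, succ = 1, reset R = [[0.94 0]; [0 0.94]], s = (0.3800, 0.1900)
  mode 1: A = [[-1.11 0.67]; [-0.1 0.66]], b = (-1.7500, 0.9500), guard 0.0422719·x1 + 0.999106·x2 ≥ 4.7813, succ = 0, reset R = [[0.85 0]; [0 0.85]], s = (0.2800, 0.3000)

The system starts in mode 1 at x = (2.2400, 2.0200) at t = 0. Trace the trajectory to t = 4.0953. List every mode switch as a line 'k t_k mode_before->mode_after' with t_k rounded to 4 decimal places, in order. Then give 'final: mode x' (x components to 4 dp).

1 0.9249 1->0
2 1.9969 0->1
3 3.2320 1->0
final: 0 1.3873 1.3798

Mode 1: guard c·x = 4.7813 hit at Δt = 0.9249 (t = 0.9249), x⁻ = (1.1320, 4.7377) → reset → x⁺ = (1.2422, 4.3270), jump to mode 0
Mode 0: guard c·x = 0.7740 hit at Δt = 1.0720 (t = 1.9969), x⁻ = (2.0183, 1.2950) → reset → x⁺ = (2.2772, 1.4073), jump to mode 1
Mode 1: guard c·x = 4.7813 hit at Δt = 1.2351 (t = 3.2320), x⁻ = (0.8491, 4.7497) → reset → x⁺ = (1.0018, 4.3372), jump to mode 0
Mode 0: flow for 0.8633 to horizon, guard not reached → x = (1.3873, 1.3798)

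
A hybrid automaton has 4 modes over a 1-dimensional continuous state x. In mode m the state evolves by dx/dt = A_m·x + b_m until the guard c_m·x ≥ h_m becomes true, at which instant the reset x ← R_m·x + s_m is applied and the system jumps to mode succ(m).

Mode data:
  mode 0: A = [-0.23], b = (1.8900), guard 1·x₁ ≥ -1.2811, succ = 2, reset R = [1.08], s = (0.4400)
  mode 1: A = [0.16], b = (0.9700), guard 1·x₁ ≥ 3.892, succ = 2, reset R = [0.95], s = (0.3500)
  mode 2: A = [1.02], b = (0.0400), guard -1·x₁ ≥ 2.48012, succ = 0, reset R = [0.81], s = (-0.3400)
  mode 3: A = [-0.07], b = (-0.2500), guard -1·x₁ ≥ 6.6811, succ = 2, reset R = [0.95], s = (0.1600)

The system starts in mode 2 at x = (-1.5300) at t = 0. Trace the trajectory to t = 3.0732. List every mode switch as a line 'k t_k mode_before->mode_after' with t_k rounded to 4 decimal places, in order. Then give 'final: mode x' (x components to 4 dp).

Mode 2: guard c·x = 2.4801 hit at Δt = 0.4834 (t = 0.4834), x⁻ = (-2.4801) → reset → x⁺ = (-2.3489), jump to mode 0
Mode 0: guard c·x = -1.2811 hit at Δt = 0.4632 (t = 0.9466), x⁻ = (-1.2811) → reset → x⁺ = (-0.9436), jump to mode 2
Mode 2: guard c·x = 2.4801 hit at Δt = 0.9734 (t = 1.9200), x⁻ = (-2.4801) → reset → x⁺ = (-2.3489), jump to mode 0
Mode 0: guard c·x = -1.2811 hit at Δt = 0.4632 (t = 2.3832), x⁻ = (-1.2811) → reset → x⁺ = (-0.9436), jump to mode 2
Mode 2: flow for 0.6900 to horizon, guard not reached → x = (-1.8673)

1 0.4834 2->0
2 0.9466 0->2
3 1.9200 2->0
4 2.3832 0->2
final: 2 -1.8673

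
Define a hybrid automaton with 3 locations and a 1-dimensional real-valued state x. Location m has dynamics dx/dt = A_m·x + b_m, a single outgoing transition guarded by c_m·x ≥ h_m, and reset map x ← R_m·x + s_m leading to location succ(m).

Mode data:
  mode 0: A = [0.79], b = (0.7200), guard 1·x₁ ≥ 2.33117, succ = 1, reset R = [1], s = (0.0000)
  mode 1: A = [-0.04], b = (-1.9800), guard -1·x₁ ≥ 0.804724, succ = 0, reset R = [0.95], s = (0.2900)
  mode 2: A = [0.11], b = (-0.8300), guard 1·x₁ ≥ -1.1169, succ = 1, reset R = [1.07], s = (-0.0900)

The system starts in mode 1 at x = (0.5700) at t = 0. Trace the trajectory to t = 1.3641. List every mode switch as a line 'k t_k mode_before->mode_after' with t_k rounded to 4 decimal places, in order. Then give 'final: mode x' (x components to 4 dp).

Mode 1: guard c·x = 0.8047 hit at Δt = 0.6960 (t = 0.6960), x⁻ = (-0.8047) → reset → x⁺ = (-0.4745), jump to mode 0
Mode 0: flow for 0.6681 to horizon, guard not reached → x = (-0.1708)

1 0.6960 1->0
final: 0 -0.1708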